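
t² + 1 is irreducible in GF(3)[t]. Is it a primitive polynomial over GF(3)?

Write f(t) = t² + 1.
|GF(3^2)^×| = 3^2 − 1 = 8. Prime factorization: 8 = 2^3.
f is primitive ⇔ t has order 8 in GF(3)[t]/(f), i.e. t^(8/q) ≠ 1 for each prime q | 8.
t^(4) mod f = 1
Since t^(4) = 1, the order of t divides 4 < 8; not primitive.

No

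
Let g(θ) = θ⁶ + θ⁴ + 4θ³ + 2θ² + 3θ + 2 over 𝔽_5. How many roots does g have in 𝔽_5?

Evaluate at each of the 5 elements of 𝔽_5:
g(0) = 2; g(1) = 3; g(2) = 3; g(3) = 2; g(4) = 4.
No element is a root.

0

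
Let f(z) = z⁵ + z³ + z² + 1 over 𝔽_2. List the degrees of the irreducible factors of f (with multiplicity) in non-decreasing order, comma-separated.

Roots in 𝔽_2: f(0) = 1; f(1) = 0 → root.
Linear factors from roots: (z + 1).
Complete factorization: f(z) = (z + 1)^3·(z² + z + 1).
Factor degrees with multiplicity: 1 + 1 + 1 + 2 = 5.

1, 1, 1, 2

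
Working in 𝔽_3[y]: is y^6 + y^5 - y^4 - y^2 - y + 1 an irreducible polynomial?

Write P(y) = y^6 + y^5 - y^4 - y^2 - y + 1.
Check for roots in 𝔽_3: P(0) = 1; P(1) = 0 → root; P(2) = 0 → root.
P(1) = 0, so (y − 1) divides P(y); P is reducible.

No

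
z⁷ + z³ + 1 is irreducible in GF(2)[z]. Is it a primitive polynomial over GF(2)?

Yes

Write f(z) = z⁷ + z³ + 1.
|GF(2^7)^×| = 2^7 − 1 = 127. Prime factorization: 127 = 127.
f is primitive ⇔ z has order 127 in GF(2)[z]/(f), i.e. z^(127/q) ≠ 1 for each prime q | 127.
z^(1) mod f = z.
None equal 1, so z has full order 127; f is primitive.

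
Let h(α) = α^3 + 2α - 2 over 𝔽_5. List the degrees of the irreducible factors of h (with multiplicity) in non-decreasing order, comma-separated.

1, 1, 1

Roots in 𝔽_5: h(0) = 3; h(1) = 1; h(2) = 0 → root; h(3) = 1; h(4) = 0 → root.
Linear factors from roots: (α - 2), (α + 1).
Complete factorization: h(α) = (α - 2)·(α + 1)^2.
Factor degrees with multiplicity: 1 + 1 + 1 = 3.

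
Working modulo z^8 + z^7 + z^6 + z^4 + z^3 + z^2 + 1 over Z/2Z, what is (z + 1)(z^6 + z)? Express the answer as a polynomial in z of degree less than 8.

z^7 + z^6 + z^2 + z

Multiply in Z/2Z[z]: (z + 1)·(z^6 + z) = z^7 + z^6 + z^2 + z.
Reduced: z^7 + z^6 + z^2 + z.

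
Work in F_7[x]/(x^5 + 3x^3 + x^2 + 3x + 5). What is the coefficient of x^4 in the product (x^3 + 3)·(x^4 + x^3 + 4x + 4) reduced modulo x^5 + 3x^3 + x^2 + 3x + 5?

3

Multiply in F_7[x]: (x^3 + 3)·(x^4 + x^3 + 4x + 4) = x^7 + x^6 + 5x + 5.
Reduce using x^5 ≡ 4x^3 + 6x^2 + 4x + 2 (mod x^5 + 3x^3 + x^2 + 3x + 5).
Reduced: 3x^4 + 5x^3 + 2x^2 + 2x + 6.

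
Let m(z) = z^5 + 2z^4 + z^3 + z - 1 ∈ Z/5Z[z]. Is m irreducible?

Yes

Check for roots in Z/5Z: m(0) = 4; m(1) = 4; m(2) = 3; m(3) = 4; m(4) = 3.
No roots, so no linear factors.
Degree-2 irreducible divisors: test the 10 monic irreducibles of degree 2 over GF(5).
None of them divide m (all give nonzero remainder).
No irreducible factor of degree ≤ 2 exists, so m is irreducible over GF(5).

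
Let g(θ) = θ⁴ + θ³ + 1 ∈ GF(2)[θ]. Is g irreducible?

Check for roots in GF(2): g(0) = 1; g(1) = 1.
No roots, so no linear factors.
Monic irreducibles of degree 2 over GF(2): θ² + θ + 1.
None of them divide g (all give nonzero remainder).
No irreducible factor of degree ≤ 2 exists, so g is irreducible over GF(2).

Yes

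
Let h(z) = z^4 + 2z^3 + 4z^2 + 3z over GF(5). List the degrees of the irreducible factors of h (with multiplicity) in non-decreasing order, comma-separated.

1, 1, 1, 1

Roots in GF(5): h(0) = 0 → root; h(1) = 0 → root; h(2) = 4; h(3) = 0 → root; h(4) = 0 → root.
Linear factors from roots: (z), (z + 4), (z + 2), (z + 1).
Complete factorization: h(z) = (z)·(z + 1)·(z + 2)·(z + 4).
Factor degrees with multiplicity: 1 + 1 + 1 + 1 = 4.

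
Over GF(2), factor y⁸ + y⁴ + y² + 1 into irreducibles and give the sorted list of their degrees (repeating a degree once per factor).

Write g(y) = y⁸ + y⁴ + y² + 1.
Roots in GF(2): g(0) = 1; g(1) = 0 → root.
Linear factors from roots: (y + 1).
Complete factorization: g(y) = (y + 1)^2·(y³ + y² + 1)^2.
Factor degrees with multiplicity: 1 + 1 + 3 + 3 = 8.

1, 1, 3, 3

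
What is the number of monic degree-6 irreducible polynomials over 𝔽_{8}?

43596

The number of monic irreducibles of degree 6 over GF(8) is (1/6)·Σ_{d∣6} μ(6/d) 8^d.
Divisors of 6: 1, 2, 3, 6; μ(6/d) for each: 1, -1, -1, 1.
Σ = 8^1 − 8^2 − 8^3 + 8^6 = 261576.
N = 261576/6 = 43596.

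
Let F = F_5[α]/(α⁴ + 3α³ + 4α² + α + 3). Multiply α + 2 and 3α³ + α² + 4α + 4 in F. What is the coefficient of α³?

3

Multiply in F_5[α]: (α + 2)·(3α³ + α² + 4α + 4) = 3α⁴ + 2α³ + α² + 2α + 3.
Reduce using α⁴ ≡ 2α³ + α² + 4α + 2 (mod α⁴ + 3α³ + 4α² + α + 3).
Reduced: 3α³ + 4α² + 4α + 4.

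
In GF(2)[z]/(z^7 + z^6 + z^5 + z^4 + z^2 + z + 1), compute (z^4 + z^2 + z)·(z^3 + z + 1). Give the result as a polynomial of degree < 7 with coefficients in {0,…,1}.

Multiply in GF(2)[z]: (z^4 + z^2 + z)·(z^3 + z + 1) = z^7 + z^3 + z.
Reduce using z^7 ≡ z^6 + z^5 + z^4 + z^2 + z + 1 (mod z^7 + z^6 + z^5 + z^4 + z^2 + z + 1).
Reduced: z^6 + z^5 + z^4 + z^3 + z^2 + 1.

z^6 + z^5 + z^4 + z^3 + z^2 + 1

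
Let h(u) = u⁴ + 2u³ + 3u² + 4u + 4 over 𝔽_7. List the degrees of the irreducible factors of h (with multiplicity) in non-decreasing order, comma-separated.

Linear factors from roots: (u + 6), (u + 5).
Complete factorization: h(u) = (u + 5)·(u + 6)·(u² + 5u + 2).
Factor degrees with multiplicity: 1 + 1 + 2 = 4.

1, 1, 2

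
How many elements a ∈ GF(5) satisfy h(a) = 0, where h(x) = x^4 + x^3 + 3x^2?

Evaluate at each of the 5 elements of GF(5):
h(0) = 0 → root; h(1) = 0 → root; h(2) = 1; h(3) = 0 → root; h(4) = 3.
Roots: {0, 1, 3}.

3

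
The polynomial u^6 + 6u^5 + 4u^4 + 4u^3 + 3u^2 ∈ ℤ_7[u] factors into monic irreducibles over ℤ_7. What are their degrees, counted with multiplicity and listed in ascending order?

Write h(u) = u^6 + 6u^5 + 4u^4 + 4u^3 + 3u^2.
Linear factors from roots: (u), (u + 5), (u + 4), (u + 2).
Complete factorization: h(u) = (u + 4)·(u + 5)·(u)^2·(u + 2)^2.
Factor degrees with multiplicity: 1 + 1 + 1 + 1 + 1 + 1 = 6.

1, 1, 1, 1, 1, 1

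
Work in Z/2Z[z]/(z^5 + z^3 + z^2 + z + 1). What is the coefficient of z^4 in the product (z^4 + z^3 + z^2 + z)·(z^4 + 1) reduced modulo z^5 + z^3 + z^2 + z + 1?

1

Multiply in Z/2Z[z]: (z^4 + z^3 + z^2 + z)·(z^4 + 1) = z^8 + z^7 + z^6 + z^5 + z^4 + z^3 + z^2 + z.
Reduce using z^5 ≡ z^3 + z^2 + z + 1 (mod z^5 + z^3 + z^2 + z + 1).
Reduced: z^4 + z^2 + 1.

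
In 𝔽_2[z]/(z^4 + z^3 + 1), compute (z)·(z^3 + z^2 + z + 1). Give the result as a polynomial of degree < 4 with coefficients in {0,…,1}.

Multiply in 𝔽_2[z]: (z)·(z^3 + z^2 + z + 1) = z^4 + z^3 + z^2 + z.
Reduce using z^4 ≡ z^3 + 1 (mod z^4 + z^3 + 1).
Reduced: z^2 + z + 1.

z^2 + z + 1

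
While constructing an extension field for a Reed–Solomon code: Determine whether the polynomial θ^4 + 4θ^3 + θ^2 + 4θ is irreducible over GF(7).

No

Write f(θ) = θ^4 + 4θ^3 + θ^2 + 4θ.
Check for roots in GF(7): f(0) = 0 → root; f(1) = 3; f(2) = 4; f(3) = 0 → root; f(4) = 5; f(5) = 1; f(6) = 1.
f(0) = 0, so (θ) divides f(θ); f is reducible.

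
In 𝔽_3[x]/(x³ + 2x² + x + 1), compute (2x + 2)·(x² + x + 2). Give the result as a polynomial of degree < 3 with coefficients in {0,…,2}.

x + 2

Multiply in 𝔽_3[x]: (2x + 2)·(x² + x + 2) = 2x³ + x² + 1.
Reduce using x³ ≡ x² + 2x + 2 (mod x³ + 2x² + x + 1).
Reduced: x + 2.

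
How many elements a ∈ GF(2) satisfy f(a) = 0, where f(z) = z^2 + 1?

Evaluate at each of the 2 elements of GF(2):
f(0) = 1; f(1) = 0 → root.
Roots: {1}.

1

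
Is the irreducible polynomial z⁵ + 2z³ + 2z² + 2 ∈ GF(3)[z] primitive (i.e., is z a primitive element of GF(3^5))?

No

Write f(z) = z⁵ + 2z³ + 2z² + 2.
|GF(3^5)^×| = 3^5 − 1 = 242. Prime factorization: 242 = 2·11^2.
f is primitive ⇔ z has order 242 in GF(3)[z]/(f), i.e. z^(242/q) ≠ 1 for each prime q | 242.
z^(121) mod f = 1
z^(22) mod f = z² + z + 2.
Since z^(121) = 1, the order of z divides 121 < 242; not primitive.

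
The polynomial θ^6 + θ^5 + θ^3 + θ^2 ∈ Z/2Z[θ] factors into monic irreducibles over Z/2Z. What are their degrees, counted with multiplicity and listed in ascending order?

Write h(θ) = θ^6 + θ^5 + θ^3 + θ^2.
Roots in Z/2Z: h(0) = 0 → root; h(1) = 0 → root.
Linear factors from roots: (θ), (θ + 1).
Complete factorization: h(θ) = (θ)^2·(θ + 1)^2·(θ^2 + θ + 1).
Factor degrees with multiplicity: 1 + 1 + 1 + 1 + 2 = 6.

1, 1, 1, 1, 2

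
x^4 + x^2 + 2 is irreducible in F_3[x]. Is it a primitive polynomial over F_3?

No

Write f(x) = x^4 + x^2 + 2.
|GF(3^4)^×| = 3^4 − 1 = 80. Prime factorization: 80 = 2^4·5.
f is primitive ⇔ x has order 80 in GF(3)[x]/(f), i.e. x^(80/q) ≠ 1 for each prime q | 80.
x^(40) mod f = 2.
x^(16) mod f = 1
Since x^(16) = 1, the order of x divides 16 < 80; not primitive.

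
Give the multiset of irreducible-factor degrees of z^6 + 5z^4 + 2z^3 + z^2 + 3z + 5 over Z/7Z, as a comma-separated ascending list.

Write h(z) = z^6 + 5z^4 + 2z^3 + z^2 + 3z + 5.
Linear factors from roots: (z + 5), (z + 4), (z + 3), (z + 1).
Complete factorization: h(z) = (z + 1)·(z + 3)·(z + 4)·(z + 5)·(z^2 + z + 3).
Factor degrees with multiplicity: 1 + 1 + 1 + 1 + 2 = 6.

1, 1, 1, 1, 2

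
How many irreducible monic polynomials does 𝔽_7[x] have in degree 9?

4483696

The number of monic irreducibles of degree 9 over GF(7) is (1/9)·Σ_{d∣9} μ(9/d) 7^d.
Divisors of 9: 1, 3, 9; μ(9/d) for each: 0, -1, 1.
Σ = − 7^3 + 7^9 = 40353264.
N = 40353264/9 = 4483696.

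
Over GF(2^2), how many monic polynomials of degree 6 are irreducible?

By the necklace-counting formula, N_4(6) = (1/6) Σ_{d|6} μ(6/d)·4^d.
Divisors of 6: 1, 2, 3, 6; μ(6/d) for each: 1, -1, -1, 1.
Σ = 4^1 − 4^2 − 4^3 + 4^6 = 4020.
N = 4020/6 = 670.

670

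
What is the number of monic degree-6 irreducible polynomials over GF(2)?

By the necklace-counting formula, N_2(6) = (1/6) Σ_{d|6} μ(6/d)·2^d.
Divisors of 6: 1, 2, 3, 6; μ(6/d) for each: 1, -1, -1, 1.
Σ = 2^1 − 2^2 − 2^3 + 2^6 = 54.
N = 54/6 = 9.

9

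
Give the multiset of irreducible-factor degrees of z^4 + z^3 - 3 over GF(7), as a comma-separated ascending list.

Write h(z) = z^4 + z^3 - 3.
Linear factors from roots: (z - 2), (z - 3).
Complete factorization: h(z) = (z - 3)·(z - 2)·(z^2 - z + 3).
Factor degrees with multiplicity: 1 + 1 + 2 = 4.

1, 1, 2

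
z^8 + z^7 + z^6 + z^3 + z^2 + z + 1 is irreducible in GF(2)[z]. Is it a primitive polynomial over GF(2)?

Write f(z) = z^8 + z^7 + z^6 + z^3 + z^2 + z + 1.
|GF(2^8)^×| = 2^8 − 1 = 255. Prime factorization: 255 = 3·5·17.
f is primitive ⇔ z has order 255 in GF(2)[z]/(f), i.e. z^(255/q) ≠ 1 for each prime q | 255.
z^(85) mod f = z^5 + z^4 + z^3 + z^2 + 1.
z^(51) mod f = z^6 + z^3.
z^(15) mod f = z^5 + z^4 + z^3 + z + 1.
None equal 1, so z has full order 255; f is primitive.

Yes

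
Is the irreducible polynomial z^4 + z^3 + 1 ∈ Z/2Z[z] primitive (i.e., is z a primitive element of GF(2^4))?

Yes

Write f(z) = z^4 + z^3 + 1.
|GF(2^4)^×| = 2^4 − 1 = 15. Prime factorization: 15 = 3·5.
f is primitive ⇔ z has order 15 in GF(2)[z]/(f), i.e. z^(15/q) ≠ 1 for each prime q | 15.
z^(5) mod f = z^3 + z + 1.
z^(3) mod f = z^3.
None equal 1, so z has full order 15; f is primitive.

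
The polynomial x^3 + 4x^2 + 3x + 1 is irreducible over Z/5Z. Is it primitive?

Write f(x) = x^3 + 4x^2 + 3x + 1.
|GF(5^3)^×| = 5^3 − 1 = 124. Prime factorization: 124 = 2^2·31.
f is primitive ⇔ x has order 124 in GF(5)[x]/(f), i.e. x^(124/q) ≠ 1 for each prime q | 124.
x^(62) mod f = 1
x^(4) mod f = 3x^2 + x + 4.
Since x^(62) = 1, the order of x divides 62 < 124; not primitive.

No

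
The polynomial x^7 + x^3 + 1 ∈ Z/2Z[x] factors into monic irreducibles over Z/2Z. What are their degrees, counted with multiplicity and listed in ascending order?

Write f(x) = x^7 + x^3 + 1.
Roots in Z/2Z: f(0) = 1; f(1) = 1.
Complete factorization: f(x) = (x^7 + x^3 + 1).
Factor degrees with multiplicity: 7 = 7.

7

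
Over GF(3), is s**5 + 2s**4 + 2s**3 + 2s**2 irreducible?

No

Write h(s) = s**5 + 2s**4 + 2s**3 + 2s**2.
Check for roots in GF(3): h(0) = 0 → root; h(1) = 1; h(2) = 1.
h(0) = 0, so (s) divides h(s); h is reducible.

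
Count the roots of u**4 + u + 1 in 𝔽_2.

Write g(u) = u**4 + u + 1.
Evaluate at each of the 2 elements of 𝔽_2:
g(0) = 1; g(1) = 1.
No element is a root.

0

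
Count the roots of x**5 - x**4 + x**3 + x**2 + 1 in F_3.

1

Write f(x) = x**5 - x**4 + x**3 + x**2 + 1.
Evaluate at each of the 3 elements of F_3:
f(0) = 1; f(1) = 0 → root; f(2) = 2.
Roots: {1}.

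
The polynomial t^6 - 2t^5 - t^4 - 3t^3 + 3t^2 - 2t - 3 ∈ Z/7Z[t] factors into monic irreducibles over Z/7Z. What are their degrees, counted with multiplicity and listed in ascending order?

1, 1, 1, 3

Write g(t) = t^6 - 2t^5 - t^4 - 3t^3 + 3t^2 - 2t - 3.
Linear factors from roots: (t - 1), (t - 2), (t + 1).
Complete factorization: g(t) = (t + 1)·(t - 2)·(t - 1)·(t^3 + 2).
Factor degrees with multiplicity: 1 + 1 + 1 + 3 = 6.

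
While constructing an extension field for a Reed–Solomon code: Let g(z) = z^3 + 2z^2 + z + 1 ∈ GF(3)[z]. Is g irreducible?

Yes

Check for roots in GF(3): g(0) = 1; g(1) = 2; g(2) = 1.
No roots. A degree-3 polynomial over a field with no linear factor is irreducible.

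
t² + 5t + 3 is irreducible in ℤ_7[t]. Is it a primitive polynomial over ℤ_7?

Write f(t) = t² + 5t + 3.
|GF(7^2)^×| = 7^2 − 1 = 48. Prime factorization: 48 = 2^4·3.
f is primitive ⇔ t has order 48 in GF(7)[t]/(f), i.e. t^(48/q) ≠ 1 for each prime q | 48.
t^(24) mod f = 6.
t^(16) mod f = 2.
None equal 1, so t has full order 48; f is primitive.

Yes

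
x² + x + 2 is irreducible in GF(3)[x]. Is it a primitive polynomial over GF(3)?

Yes

Write f(x) = x² + x + 2.
|GF(3^2)^×| = 3^2 − 1 = 8. Prime factorization: 8 = 2^3.
f is primitive ⇔ x has order 8 in GF(3)[x]/(f), i.e. x^(8/q) ≠ 1 for each prime q | 8.
x^(4) mod f = 2.
None equal 1, so x has full order 8; f is primitive.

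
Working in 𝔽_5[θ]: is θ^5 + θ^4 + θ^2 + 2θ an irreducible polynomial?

Write g(θ) = θ^5 + θ^4 + θ^2 + 2θ.
Check for roots in 𝔽_5: g(0) = 0 → root; g(1) = 0 → root; g(2) = 1; g(3) = 4; g(4) = 4.
g(0) = 0, so (θ) divides g(θ); g is reducible.

No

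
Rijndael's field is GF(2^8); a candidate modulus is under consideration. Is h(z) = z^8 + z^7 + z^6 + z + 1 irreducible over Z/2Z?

Check for roots in Z/2Z: h(0) = 1; h(1) = 1.
No roots, so no linear factors.
Monic irreducibles of degree 2 over GF(2): z^2 + z + 1.
None of them divide h (all give nonzero remainder).
Monic irreducibles of degree 3 over GF(2): z^3 + z + 1, z^3 + z^2 + 1.
None of them divide h (all give nonzero remainder).
Monic irreducibles of degree 4 over GF(2): z^4 + z + 1, z^4 + z^3 + 1, z^4 + z^3 + z^2 + z + 1.
None of them divide h (all give nonzero remainder).
No irreducible factor of degree ≤ 4 exists, so h is irreducible over GF(2).

Yes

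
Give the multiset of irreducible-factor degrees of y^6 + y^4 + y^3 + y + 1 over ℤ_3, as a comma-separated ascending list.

6

Write h(y) = y^6 + y^4 + y^3 + y + 1.
Roots in ℤ_3: h(0) = 1; h(1) = 2; h(2) = 1.
Complete factorization: h(y) = (y^6 + y^4 + y^3 + y + 1).
Factor degrees with multiplicity: 6 = 6.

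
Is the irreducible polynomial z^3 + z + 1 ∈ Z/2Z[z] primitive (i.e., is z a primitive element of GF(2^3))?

Write f(z) = z^3 + z + 1.
|GF(2^3)^×| = 2^3 − 1 = 7. Prime factorization: 7 = 7.
f is primitive ⇔ z has order 7 in GF(2)[z]/(f), i.e. z^(7/q) ≠ 1 for each prime q | 7.
z^(1) mod f = z.
None equal 1, so z has full order 7; f is primitive.

Yes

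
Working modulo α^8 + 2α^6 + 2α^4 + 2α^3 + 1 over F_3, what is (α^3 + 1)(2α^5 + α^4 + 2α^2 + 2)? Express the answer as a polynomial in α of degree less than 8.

Multiply in F_3[α]: (α^3 + 1)·(2α^5 + α^4 + 2α^2 + 2) = 2α^8 + α^7 + α^5 + α^4 + 2α^3 + 2α^2 + 2.
Reduce using α^8 ≡ α^6 + α^4 + α^3 + 2 (mod α^8 + 2α^6 + 2α^4 + 2α^3 + 1).
Reduced: α^7 + 2α^6 + α^5 + α^3 + 2α^2.

α^7 + 2α^6 + α^5 + α^3 + 2α^2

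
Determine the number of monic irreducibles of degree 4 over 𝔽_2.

3

Gauss's count: N_{2}(4) = (1/4) Σ_{d|4} μ(4/d)·2^d.
Divisors of 4: 1, 2, 4; μ(4/d) for each: 0, -1, 1.
Σ = − 2^2 + 2^4 = 12.
N = 12/4 = 3.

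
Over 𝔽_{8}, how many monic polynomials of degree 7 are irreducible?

299592

The number of monic irreducibles of degree 7 over GF(8) is (1/7)·Σ_{d∣7} μ(7/d) 8^d.
Divisors of 7: 1, 7; μ(7/d) for each: -1, 1.
Σ = − 8^1 + 8^7 = 2097144.
N = 2097144/7 = 299592.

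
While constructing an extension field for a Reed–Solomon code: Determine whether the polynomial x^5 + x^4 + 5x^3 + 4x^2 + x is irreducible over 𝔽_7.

No

Write g(x) = x^5 + x^4 + 5x^3 + 4x^2 + x.
Check for roots in 𝔽_7: g(0) = 0 → root; g(1) = 5; g(2) = 1; g(3) = 1; g(4) = 2; g(5) = 0 → root; g(6) = 5.
g(0) = 0, so (x) divides g(x); g is reducible.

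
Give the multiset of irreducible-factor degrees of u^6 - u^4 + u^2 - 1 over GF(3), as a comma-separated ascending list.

Write f(u) = u^6 - u^4 + u^2 - 1.
Roots in GF(3): f(0) = 2; f(1) = 0 → root; f(2) = 0 → root.
Linear factors from roots: (u - 1), (u + 1).
Complete factorization: f(u) = (u + 1)·(u - 1)·(u^2 + u - 1)·(u^2 - u - 1).
Factor degrees with multiplicity: 1 + 1 + 2 + 2 = 6.

1, 1, 2, 2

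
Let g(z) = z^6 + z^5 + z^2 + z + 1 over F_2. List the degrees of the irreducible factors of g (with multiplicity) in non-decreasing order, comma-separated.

Roots in F_2: g(0) = 1; g(1) = 1.
Complete factorization: g(z) = (z^6 + z^5 + z^2 + z + 1).
Factor degrees with multiplicity: 6 = 6.

6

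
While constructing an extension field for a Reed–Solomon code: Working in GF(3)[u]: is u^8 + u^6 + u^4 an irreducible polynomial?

Write g(u) = u^8 + u^6 + u^4.
Check for roots in GF(3): g(0) = 0 → root; g(1) = 0 → root; g(2) = 0 → root.
g(0) = 0, so (u) divides g(u); g is reducible.

No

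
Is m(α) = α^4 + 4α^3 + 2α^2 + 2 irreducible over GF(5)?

Check for roots in GF(5): m(0) = 2; m(1) = 4; m(2) = 3; m(3) = 4; m(4) = 1.
No roots, so no linear factors.
Degree-2 irreducible divisors: test the 10 monic irreducibles of degree 2 over GF(5).
None of them divide m (all give nonzero remainder).
No irreducible factor of degree ≤ 2 exists, so m is irreducible over GF(5).

Yes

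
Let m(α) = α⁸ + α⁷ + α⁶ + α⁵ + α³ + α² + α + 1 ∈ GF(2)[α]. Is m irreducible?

No

Check for roots in GF(2): m(0) = 1; m(1) = 0 → root.
m(1) = 0, so (α − 1) divides m(α); m is reducible.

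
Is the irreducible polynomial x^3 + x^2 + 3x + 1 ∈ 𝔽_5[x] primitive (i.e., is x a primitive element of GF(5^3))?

Write f(x) = x^3 + x^2 + 3x + 1.
|GF(5^3)^×| = 5^3 − 1 = 124. Prime factorization: 124 = 2^2·31.
f is primitive ⇔ x has order 124 in GF(5)[x]/(f), i.e. x^(124/q) ≠ 1 for each prime q | 124.
x^(62) mod f = 1
x^(4) mod f = 3x^2 + 2x + 1.
Since x^(62) = 1, the order of x divides 62 < 124; not primitive.

No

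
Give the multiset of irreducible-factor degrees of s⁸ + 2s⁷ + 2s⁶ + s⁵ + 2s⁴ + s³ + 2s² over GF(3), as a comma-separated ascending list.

1, 1, 1, 2, 3

Write g(s) = s⁸ + 2s⁷ + 2s⁶ + s⁵ + 2s⁴ + s³ + 2s².
Roots in GF(3): g(0) = 0 → root; g(1) = 2; g(2) = 0 → root.
Linear factors from roots: (s), (s + 1).
Complete factorization: g(s) = (s + 1)·(s)^2·(s² + s + 2)·(s³ + 2s + 1).
Factor degrees with multiplicity: 1 + 1 + 1 + 2 + 3 = 8.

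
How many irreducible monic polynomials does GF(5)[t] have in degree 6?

By the necklace-counting formula, N_5(6) = (1/6) Σ_{d|6} μ(6/d)·5^d.
Divisors of 6: 1, 2, 3, 6; μ(6/d) for each: 1, -1, -1, 1.
Σ = 5^1 − 5^2 − 5^3 + 5^6 = 15480.
N = 15480/6 = 2580.

2580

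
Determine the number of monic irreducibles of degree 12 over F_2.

335

The number of monic irreducibles of degree 12 over GF(2) is (1/12)·Σ_{d∣12} μ(12/d) 2^d.
Divisors of 12: 1, 2, 3, 4, 6, 12; μ(12/d) for each: 0, 1, 0, -1, -1, 1.
Σ = 2^2 − 2^4 − 2^6 + 2^12 = 4020.
N = 4020/12 = 335.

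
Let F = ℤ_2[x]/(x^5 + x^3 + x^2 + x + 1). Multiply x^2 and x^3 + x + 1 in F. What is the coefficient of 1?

Multiply in ℤ_2[x]: (x^2)·(x^3 + x + 1) = x^5 + x^3 + x^2.
Reduce using x^5 ≡ x^3 + x^2 + x + 1 (mod x^5 + x^3 + x^2 + x + 1).
Reduced: x + 1.

1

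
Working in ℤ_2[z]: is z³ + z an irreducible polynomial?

Write g(z) = z³ + z.
Check for roots in ℤ_2: g(0) = 0 → root; g(1) = 0 → root.
g(0) = 0, so (z) divides g(z); g is reducible.

No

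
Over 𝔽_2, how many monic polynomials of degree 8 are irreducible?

30

Gauss's count: N_{2}(8) = (1/8) Σ_{d|8} μ(8/d)·2^d.
Divisors of 8: 1, 2, 4, 8; μ(8/d) for each: 0, 0, -1, 1.
Σ = − 2^4 + 2^8 = 240.
N = 240/8 = 30.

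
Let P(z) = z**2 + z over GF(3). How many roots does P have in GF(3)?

2

Evaluate at each of the 3 elements of GF(3):
P(0) = 0 → root; P(1) = 2; P(2) = 0 → root.
Roots: {0, 2}.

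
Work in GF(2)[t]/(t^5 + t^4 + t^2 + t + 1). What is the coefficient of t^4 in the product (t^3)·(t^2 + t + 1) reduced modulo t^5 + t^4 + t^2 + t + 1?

0

Multiply in GF(2)[t]: (t^3)·(t^2 + t + 1) = t^5 + t^4 + t^3.
Reduce using t^5 ≡ t^4 + t^2 + t + 1 (mod t^5 + t^4 + t^2 + t + 1).
Reduced: t^3 + t^2 + t + 1.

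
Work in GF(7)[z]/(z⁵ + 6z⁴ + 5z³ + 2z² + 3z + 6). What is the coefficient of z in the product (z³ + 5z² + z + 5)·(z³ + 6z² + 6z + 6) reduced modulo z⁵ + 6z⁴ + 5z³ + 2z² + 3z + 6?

Multiply in GF(7)[z]: (z³ + 5z² + z + 5)·(z³ + 6z² + 6z + 6) = z⁶ + 4z⁵ + 2z⁴ + 5z³ + 3z² + z + 2.
Reduce using z⁵ ≡ z⁴ + 2z³ + 5z² + 4z + 1 (mod z⁵ + 6z⁴ + 5z³ + 2z² + 3z + 6).
Reduced: 2z⁴ + 6z³ + 4z² + z.

1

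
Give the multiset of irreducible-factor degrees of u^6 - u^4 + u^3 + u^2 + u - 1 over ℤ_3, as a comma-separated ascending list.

6

Write g(u) = u^6 - u^4 + u^3 + u^2 + u - 1.
Roots in ℤ_3: g(0) = 2; g(1) = 2; g(2) = 1.
Complete factorization: g(u) = (u^6 - u^4 + u^3 + u^2 + u - 1).
Factor degrees with multiplicity: 6 = 6.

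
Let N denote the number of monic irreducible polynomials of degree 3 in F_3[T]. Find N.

Gauss's count: N_{3}(3) = (1/3) Σ_{d|3} μ(3/d)·3^d.
Divisors of 3: 1, 3; μ(3/d) for each: -1, 1.
Σ = − 3^1 + 3^3 = 24.
N = 24/3 = 8.

8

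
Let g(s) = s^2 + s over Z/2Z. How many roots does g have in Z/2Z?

Evaluate at each of the 2 elements of Z/2Z:
g(0) = 0 → root; g(1) = 0 → root.
Roots: {0, 1}.

2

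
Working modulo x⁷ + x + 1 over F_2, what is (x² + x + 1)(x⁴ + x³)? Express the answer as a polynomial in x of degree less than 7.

x^6 + x^3

Multiply in F_2[x]: (x² + x + 1)·(x⁴ + x³) = x⁶ + x³.
Reduced: x⁶ + x³.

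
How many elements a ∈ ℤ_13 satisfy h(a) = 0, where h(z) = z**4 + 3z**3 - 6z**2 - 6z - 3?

2

Evaluate at each of the 13 elements of ℤ_13:
h(0) = 10; h(1) = 2; h(2) = 1; h(3) = 9; h(4) = 0 → root; h(5) = 11; h(6) = 12; h(7) = 10; h(8) = 10; h(9) = 2; h(10) = 0 → root; h(11) = 3; h(12) = 8.
Roots: {4, 10}.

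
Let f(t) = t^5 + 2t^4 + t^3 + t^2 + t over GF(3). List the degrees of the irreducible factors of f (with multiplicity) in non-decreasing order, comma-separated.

1, 1, 1, 2

Roots in GF(3): f(0) = 0 → root; f(1) = 0 → root; f(2) = 0 → root.
Linear factors from roots: (t), (t + 2), (t + 1).
Complete factorization: f(t) = (t)·(t + 1)·(t + 2)·(t^2 + 2t + 2).
Factor degrees with multiplicity: 1 + 1 + 1 + 2 = 5.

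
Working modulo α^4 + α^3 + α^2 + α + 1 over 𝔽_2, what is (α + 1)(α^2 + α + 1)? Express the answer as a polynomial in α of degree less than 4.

α^3 + 1

Multiply in 𝔽_2[α]: (α + 1)·(α^2 + α + 1) = α^3 + 1.
Reduced: α^3 + 1.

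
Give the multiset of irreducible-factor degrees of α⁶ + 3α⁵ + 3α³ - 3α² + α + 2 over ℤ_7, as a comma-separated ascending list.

Write h(α) = α⁶ + 3α⁵ + 3α³ - 3α² + α + 2.
Linear factors from roots: (α - 1), (α + 1).
Complete factorization: h(α) = (α + 1)·(α - 1)·(α² + 2)·(α² + 3α - 1).
Factor degrees with multiplicity: 1 + 1 + 2 + 2 = 6.

1, 1, 2, 2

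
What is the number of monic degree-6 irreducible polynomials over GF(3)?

116

x^(3^6) − x is the product of all monic irreducibles of degree dividing 6; Möbius inversion gives N = (1/6) Σ μ(6/d)·3^d.
Divisors of 6: 1, 2, 3, 6; μ(6/d) for each: 1, -1, -1, 1.
Σ = 3^1 − 3^2 − 3^3 + 3^6 = 696.
N = 696/6 = 116.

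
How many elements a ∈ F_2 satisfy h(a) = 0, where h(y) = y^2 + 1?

Evaluate at each of the 2 elements of F_2:
h(0) = 1; h(1) = 0 → root.
Roots: {1}.

1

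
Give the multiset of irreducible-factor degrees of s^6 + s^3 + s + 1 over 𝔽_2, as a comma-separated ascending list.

Write f(s) = s^6 + s^3 + s + 1.
Roots in 𝔽_2: f(0) = 1; f(1) = 0 → root.
Linear factors from roots: (s + 1).
Complete factorization: f(s) = (s + 1)^3·(s^3 + s^2 + 1).
Factor degrees with multiplicity: 1 + 1 + 1 + 3 = 6.

1, 1, 1, 3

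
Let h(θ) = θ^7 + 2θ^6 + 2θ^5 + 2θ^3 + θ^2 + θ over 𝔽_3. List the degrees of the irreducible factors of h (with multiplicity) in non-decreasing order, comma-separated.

1, 1, 1, 2, 2

Roots in 𝔽_3: h(0) = 0 → root; h(1) = 0 → root; h(2) = 0 → root.
Linear factors from roots: (θ), (θ + 2), (θ + 1).
Complete factorization: h(θ) = (θ)·(θ + 1)·(θ + 2)·(θ^2 + 1)·(θ^2 + 2θ + 2).
Factor degrees with multiplicity: 1 + 1 + 1 + 2 + 2 = 7.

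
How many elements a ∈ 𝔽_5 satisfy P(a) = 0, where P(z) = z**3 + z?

Evaluate at each of the 5 elements of 𝔽_5:
P(0) = 0 → root; P(1) = 2; P(2) = 0 → root; P(3) = 0 → root; P(4) = 3.
Roots: {0, 2, 3}.

3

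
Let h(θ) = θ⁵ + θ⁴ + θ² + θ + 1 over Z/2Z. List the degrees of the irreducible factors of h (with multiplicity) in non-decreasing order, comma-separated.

Roots in Z/2Z: h(0) = 1; h(1) = 1.
Complete factorization: h(θ) = (θ⁵ + θ⁴ + θ² + θ + 1).
Factor degrees with multiplicity: 5 = 5.

5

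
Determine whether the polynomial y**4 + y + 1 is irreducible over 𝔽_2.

Write m(y) = y**4 + y + 1.
Check for roots in 𝔽_2: m(0) = 1; m(1) = 1.
No roots, so no linear factors.
Monic irreducibles of degree 2 over GF(2): y**2 + y + 1.
None of them divide m (all give nonzero remainder).
No irreducible factor of degree ≤ 2 exists, so m is irreducible over GF(2).

Yes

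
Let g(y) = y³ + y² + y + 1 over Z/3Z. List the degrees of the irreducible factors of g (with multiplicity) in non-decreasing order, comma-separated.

1, 2

Roots in Z/3Z: g(0) = 1; g(1) = 1; g(2) = 0 → root.
Linear factors from roots: (y + 1).
Complete factorization: g(y) = (y + 1)·(y² + 1).
Factor degrees with multiplicity: 1 + 2 = 3.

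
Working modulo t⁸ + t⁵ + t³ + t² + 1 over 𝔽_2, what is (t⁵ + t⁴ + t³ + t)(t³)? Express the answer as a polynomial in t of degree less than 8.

t^7 + t^6 + t^5 + t^4 + t^3 + t^2 + 1

Multiply in 𝔽_2[t]: (t⁵ + t⁴ + t³ + t)·(t³) = t⁸ + t⁷ + t⁶ + t⁴.
Reduce using t⁸ ≡ t⁵ + t³ + t² + 1 (mod t⁸ + t⁵ + t³ + t² + 1).
Reduced: t⁷ + t⁶ + t⁵ + t⁴ + t³ + t² + 1.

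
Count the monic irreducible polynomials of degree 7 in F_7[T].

x^(7^7) − x is the product of all monic irreducibles of degree dividing 7; Möbius inversion gives N = (1/7) Σ μ(7/d)·7^d.
Divisors of 7: 1, 7; μ(7/d) for each: -1, 1.
Σ = − 7^1 + 7^7 = 823536.
N = 823536/7 = 117648.

117648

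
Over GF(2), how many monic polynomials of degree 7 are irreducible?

18

Gauss's count: N_{2}(7) = (1/7) Σ_{d|7} μ(7/d)·2^d.
Divisors of 7: 1, 7; μ(7/d) for each: -1, 1.
Σ = − 2^1 + 2^7 = 126.
N = 126/7 = 18.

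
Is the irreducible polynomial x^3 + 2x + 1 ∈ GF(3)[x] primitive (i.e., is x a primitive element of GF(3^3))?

Yes

Write f(x) = x^3 + 2x + 1.
|GF(3^3)^×| = 3^3 − 1 = 26. Prime factorization: 26 = 2·13.
f is primitive ⇔ x has order 26 in GF(3)[x]/(f), i.e. x^(26/q) ≠ 1 for each prime q | 26.
x^(13) mod f = 2.
x^(2) mod f = x^2.
None equal 1, so x has full order 26; f is primitive.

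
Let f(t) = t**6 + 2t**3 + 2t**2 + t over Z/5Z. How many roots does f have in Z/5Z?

Evaluate at each of the 5 elements of Z/5Z:
f(0) = 0 → root; f(1) = 1; f(2) = 0 → root; f(3) = 4; f(4) = 0 → root.
Roots: {0, 2, 4}.

3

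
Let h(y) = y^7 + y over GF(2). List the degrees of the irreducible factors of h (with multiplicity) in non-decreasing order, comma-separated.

Roots in GF(2): h(0) = 0 → root; h(1) = 0 → root.
Linear factors from roots: (y), (y + 1).
Complete factorization: h(y) = (y)·(y + 1)^2·(y^2 + y + 1)^2.
Factor degrees with multiplicity: 1 + 1 + 1 + 2 + 2 = 7.

1, 1, 1, 2, 2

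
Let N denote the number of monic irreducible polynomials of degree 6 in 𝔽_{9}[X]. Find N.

By the necklace-counting formula, N_9(6) = (1/6) Σ_{d|6} μ(6/d)·9^d.
Divisors of 6: 1, 2, 3, 6; μ(6/d) for each: 1, -1, -1, 1.
Σ = 9^1 − 9^2 − 9^3 + 9^6 = 530640.
N = 530640/6 = 88440.

88440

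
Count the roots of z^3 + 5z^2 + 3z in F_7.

Write h(z) = z^3 + 5z^2 + 3z.
Evaluate at each of the 7 elements of F_7:
h(0) = 0 → root; h(1) = 2; h(2) = 6; h(3) = 4; h(4) = 2; h(5) = 6; h(6) = 1.
Roots: {0}.

1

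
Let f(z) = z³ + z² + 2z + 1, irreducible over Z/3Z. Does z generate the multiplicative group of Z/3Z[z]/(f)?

|GF(3^3)^×| = 3^3 − 1 = 26. Prime factorization: 26 = 2·13.
f is primitive ⇔ z has order 26 in GF(3)[z]/(f), i.e. z^(26/q) ≠ 1 for each prime q | 26.
z^(13) mod f = 2.
z^(2) mod f = z².
None equal 1, so z has full order 26; f is primitive.

Yes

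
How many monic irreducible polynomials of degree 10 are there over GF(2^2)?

Gauss's count: N_{4}(10) = (1/10) Σ_{d|10} μ(10/d)·4^d.
Divisors of 10: 1, 2, 5, 10; μ(10/d) for each: 1, -1, -1, 1.
Σ = 4^1 − 4^2 − 4^5 + 4^10 = 1047540.
N = 1047540/10 = 104754.

104754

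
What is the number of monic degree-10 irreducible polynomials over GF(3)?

5880

x^(3^10) − x is the product of all monic irreducibles of degree dividing 10; Möbius inversion gives N = (1/10) Σ μ(10/d)·3^d.
Divisors of 10: 1, 2, 5, 10; μ(10/d) for each: 1, -1, -1, 1.
Σ = 3^1 − 3^2 − 3^5 + 3^10 = 58800.
N = 58800/10 = 5880.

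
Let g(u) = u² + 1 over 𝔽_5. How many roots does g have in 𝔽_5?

2

Evaluate at each of the 5 elements of 𝔽_5:
g(0) = 1; g(1) = 2; g(2) = 0 → root; g(3) = 0 → root; g(4) = 2.
Roots: {2, 3}.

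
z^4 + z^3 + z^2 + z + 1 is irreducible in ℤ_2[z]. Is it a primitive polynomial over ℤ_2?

No

Write f(z) = z^4 + z^3 + z^2 + z + 1.
|GF(2^4)^×| = 2^4 − 1 = 15. Prime factorization: 15 = 3·5.
f is primitive ⇔ z has order 15 in GF(2)[z]/(f), i.e. z^(15/q) ≠ 1 for each prime q | 15.
z^(5) mod f = 1
z^(3) mod f = z^3.
Since z^(5) = 1, the order of z divides 5 < 15; not primitive.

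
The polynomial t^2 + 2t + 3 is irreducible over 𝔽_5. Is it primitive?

Yes

Write f(t) = t^2 + 2t + 3.
|GF(5^2)^×| = 5^2 − 1 = 24. Prime factorization: 24 = 2^3·3.
f is primitive ⇔ t has order 24 in GF(5)[t]/(f), i.e. t^(24/q) ≠ 1 for each prime q | 24.
t^(12) mod f = 4.
t^(8) mod f = 4t + 1.
None equal 1, so t has full order 24; f is primitive.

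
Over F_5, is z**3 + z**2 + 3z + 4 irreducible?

Write f(z) = z**3 + z**2 + 3z + 4.
Check for roots in F_5: f(0) = 4; f(1) = 4; f(2) = 2; f(3) = 4; f(4) = 1.
No roots. A degree-3 polynomial over a field with no linear factor is irreducible.

Yes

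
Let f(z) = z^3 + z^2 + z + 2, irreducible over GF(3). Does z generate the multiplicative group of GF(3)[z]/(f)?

No

|GF(3^3)^×| = 3^3 − 1 = 26. Prime factorization: 26 = 2·13.
f is primitive ⇔ z has order 26 in GF(3)[z]/(f), i.e. z^(26/q) ≠ 1 for each prime q | 26.
z^(13) mod f = 1
z^(2) mod f = z^2.
Since z^(13) = 1, the order of z divides 13 < 26; not primitive.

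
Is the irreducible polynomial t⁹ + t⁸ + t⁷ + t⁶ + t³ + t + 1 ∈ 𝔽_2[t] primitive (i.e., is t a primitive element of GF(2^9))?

Write f(t) = t⁹ + t⁸ + t⁷ + t⁶ + t³ + t + 1.
|GF(2^9)^×| = 2^9 − 1 = 511. Prime factorization: 511 = 7·73.
f is primitive ⇔ t has order 511 in GF(2)[t]/(f), i.e. t^(511/q) ≠ 1 for each prime q | 511.
t^(73) mod f = t⁷ + t⁵ + t³ + t + 1.
t^(7) mod f = t⁷.
None equal 1, so t has full order 511; f is primitive.

Yes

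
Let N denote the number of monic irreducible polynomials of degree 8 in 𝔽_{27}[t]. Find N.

35303625630

The number of monic irreducibles of degree 8 over GF(27) is (1/8)·Σ_{d∣8} μ(8/d) 27^d.
Divisors of 8: 1, 2, 4, 8; μ(8/d) for each: 0, 0, -1, 1.
Σ = − 27^4 + 27^8 = 282429005040.
N = 282429005040/8 = 35303625630.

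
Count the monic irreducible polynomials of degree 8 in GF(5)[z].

48750

Gauss's count: N_{5}(8) = (1/8) Σ_{d|8} μ(8/d)·5^d.
Divisors of 8: 1, 2, 4, 8; μ(8/d) for each: 0, 0, -1, 1.
Σ = − 5^4 + 5^8 = 390000.
N = 390000/8 = 48750.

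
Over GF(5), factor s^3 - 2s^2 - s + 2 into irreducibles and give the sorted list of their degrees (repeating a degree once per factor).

Write f(s) = s^3 - 2s^2 - s + 2.
Roots in GF(5): f(0) = 2; f(1) = 0 → root; f(2) = 0 → root; f(3) = 3; f(4) = 0 → root.
Linear factors from roots: (s - 1), (s - 2), (s + 1).
Complete factorization: f(s) = (s + 1)·(s - 2)·(s - 1).
Factor degrees with multiplicity: 1 + 1 + 1 = 3.

1, 1, 1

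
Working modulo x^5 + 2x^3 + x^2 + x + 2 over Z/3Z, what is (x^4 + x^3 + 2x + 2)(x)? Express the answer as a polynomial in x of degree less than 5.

Multiply in Z/3Z[x]: (x^4 + x^3 + 2x + 2)·(x) = x^5 + x^4 + 2x^2 + 2x.
Reduce using x^5 ≡ x^3 + 2x^2 + 2x + 1 (mod x^5 + 2x^3 + x^2 + x + 2).
Reduced: x^4 + x^3 + x^2 + x + 1.

x^4 + x^3 + x^2 + x + 1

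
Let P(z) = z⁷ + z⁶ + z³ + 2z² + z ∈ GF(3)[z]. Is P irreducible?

No

Check for roots in GF(3): P(0) = 0 → root; P(1) = 0 → root; P(2) = 0 → root.
P(0) = 0, so (z) divides P(z); P is reducible.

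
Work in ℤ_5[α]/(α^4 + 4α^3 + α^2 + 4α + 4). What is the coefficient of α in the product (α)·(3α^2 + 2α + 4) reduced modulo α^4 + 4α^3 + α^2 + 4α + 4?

4

Multiply in ℤ_5[α]: (α)·(3α^2 + 2α + 4) = 3α^3 + 2α^2 + 4α.
Reduced: 3α^3 + 2α^2 + 4α.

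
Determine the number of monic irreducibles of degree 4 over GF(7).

The number of monic irreducibles of degree 4 over GF(7) is (1/4)·Σ_{d∣4} μ(4/d) 7^d.
Divisors of 4: 1, 2, 4; μ(4/d) for each: 0, -1, 1.
Σ = − 7^2 + 7^4 = 2352.
N = 2352/4 = 588.

588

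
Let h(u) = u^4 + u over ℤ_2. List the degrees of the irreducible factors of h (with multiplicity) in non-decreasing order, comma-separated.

Roots in ℤ_2: h(0) = 0 → root; h(1) = 0 → root.
Linear factors from roots: (u), (u + 1).
Complete factorization: h(u) = (u)·(u + 1)·(u^2 + u + 1).
Factor degrees with multiplicity: 1 + 1 + 2 = 4.

1, 1, 2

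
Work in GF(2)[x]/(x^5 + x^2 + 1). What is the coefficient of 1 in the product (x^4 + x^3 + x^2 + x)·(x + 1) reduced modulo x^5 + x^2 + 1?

Multiply in GF(2)[x]: (x^4 + x^3 + x^2 + x)·(x + 1) = x^5 + x.
Reduce using x^5 ≡ x^2 + 1 (mod x^5 + x^2 + 1).
Reduced: x^2 + x + 1.

1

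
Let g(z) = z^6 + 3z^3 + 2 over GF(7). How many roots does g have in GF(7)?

Evaluate at each of the 7 elements of GF(7):
g(0) = 2; g(1) = 6; g(2) = 6; g(3) = 0 → root; g(4) = 6; g(5) = 0 → root; g(6) = 0 → root.
Roots: {3, 5, 6}.

3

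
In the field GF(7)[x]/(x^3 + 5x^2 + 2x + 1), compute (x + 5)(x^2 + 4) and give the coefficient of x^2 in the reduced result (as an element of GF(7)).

0

Multiply in GF(7)[x]: (x + 5)·(x^2 + 4) = x^3 + 5x^2 + 4x + 6.
Reduce using x^3 ≡ 2x^2 + 5x + 6 (mod x^3 + 5x^2 + 2x + 1).
Reduced: 2x + 5.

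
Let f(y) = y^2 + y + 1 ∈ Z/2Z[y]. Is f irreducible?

Yes

Check for roots in Z/2Z: f(0) = 1; f(1) = 1.
No roots. A degree-2 polynomial over a field with no linear factor is irreducible.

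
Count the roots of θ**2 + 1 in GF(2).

1

Write h(θ) = θ**2 + 1.
Evaluate at each of the 2 elements of GF(2):
h(0) = 1; h(1) = 0 → root.
Roots: {1}.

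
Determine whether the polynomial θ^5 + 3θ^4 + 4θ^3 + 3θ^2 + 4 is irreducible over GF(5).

Write P(θ) = θ^5 + 3θ^4 + 4θ^3 + 3θ^2 + 4.
Check for roots in GF(5): P(0) = 4; P(1) = 0 → root; P(2) = 3; P(3) = 0 → root; P(4) = 0 → root.
P(1) = 0, so (θ − 1) divides P(θ); P is reducible.

No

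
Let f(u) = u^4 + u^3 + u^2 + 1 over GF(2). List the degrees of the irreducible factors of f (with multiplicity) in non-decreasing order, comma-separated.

Roots in GF(2): f(0) = 1; f(1) = 0 → root.
Linear factors from roots: (u + 1).
Complete factorization: f(u) = (u + 1)·(u^3 + u + 1).
Factor degrees with multiplicity: 1 + 3 = 4.

1, 3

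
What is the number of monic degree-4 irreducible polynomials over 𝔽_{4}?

x^(4^4) − x is the product of all monic irreducibles of degree dividing 4; Möbius inversion gives N = (1/4) Σ μ(4/d)·4^d.
Divisors of 4: 1, 2, 4; μ(4/d) for each: 0, -1, 1.
Σ = − 4^2 + 4^4 = 240.
N = 240/4 = 60.

60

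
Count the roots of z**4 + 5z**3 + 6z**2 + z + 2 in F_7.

2

Write P(z) = z**4 + 5z**3 + 6z**2 + z + 2.
Evaluate at each of the 7 elements of F_7:
P(0) = 2; P(1) = 1; P(2) = 0 → root; P(3) = 2; P(4) = 6; P(5) = 0 → root; P(6) = 3.
Roots: {2, 5}.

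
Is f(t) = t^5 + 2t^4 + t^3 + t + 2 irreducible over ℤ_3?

Yes

Check for roots in ℤ_3: f(0) = 2; f(1) = 1; f(2) = 1.
No roots, so no linear factors.
Monic irreducibles of degree 2 over GF(3): t^2 + 1, t^2 + t + 2, t^2 + 2t + 2.
None of them divide f (all give nonzero remainder).
No irreducible factor of degree ≤ 2 exists, so f is irreducible over GF(3).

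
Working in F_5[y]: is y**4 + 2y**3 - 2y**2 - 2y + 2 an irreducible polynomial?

Yes

Write P(y) = y**4 + 2y**3 - 2y**2 - 2y + 2.
Check for roots in F_5: P(0) = 2; P(1) = 1; P(2) = 2; P(3) = 3; P(4) = 1.
No roots, so no linear factors.
Degree-2 irreducible divisors: test the 10 monic irreducibles of degree 2 over GF(5).
None of them divide P (all give nonzero remainder).
No irreducible factor of degree ≤ 2 exists, so P is irreducible over GF(5).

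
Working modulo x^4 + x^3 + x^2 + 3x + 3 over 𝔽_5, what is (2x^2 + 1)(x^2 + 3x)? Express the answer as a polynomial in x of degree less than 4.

4x^3 + 4x^2 + 2x + 4

Multiply in 𝔽_5[x]: (2x^2 + 1)·(x^2 + 3x) = 2x^4 + x^3 + x^2 + 3x.
Reduce using x^4 ≡ 4x^3 + 4x^2 + 2x + 2 (mod x^4 + x^3 + x^2 + 3x + 3).
Reduced: 4x^3 + 4x^2 + 2x + 4.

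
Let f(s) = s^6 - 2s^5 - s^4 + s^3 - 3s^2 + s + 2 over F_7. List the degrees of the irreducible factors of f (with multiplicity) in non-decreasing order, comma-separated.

Complete factorization: f(s) = (s^2 + s + 3)·(s^2 + s - 3)·(s^2 + 3s - 1).
Factor degrees with multiplicity: 2 + 2 + 2 = 6.

2, 2, 2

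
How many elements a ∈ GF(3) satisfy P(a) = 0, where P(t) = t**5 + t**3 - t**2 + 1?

0

Evaluate at each of the 3 elements of GF(3):
P(0) = 1; P(1) = 2; P(2) = 1.
No element is a root.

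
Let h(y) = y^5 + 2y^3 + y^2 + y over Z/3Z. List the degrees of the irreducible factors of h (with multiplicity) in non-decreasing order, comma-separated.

Roots in Z/3Z: h(0) = 0 → root; h(1) = 2; h(2) = 0 → root.
Linear factors from roots: (y), (y + 1).
Complete factorization: h(y) = (y)·(y + 1)·(y^3 + 2y^2 + 1).
Factor degrees with multiplicity: 1 + 1 + 3 = 5.

1, 1, 3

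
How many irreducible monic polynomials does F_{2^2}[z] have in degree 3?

The number of monic irreducibles of degree 3 over GF(4) is (1/3)·Σ_{d∣3} μ(3/d) 4^d.
Divisors of 3: 1, 3; μ(3/d) for each: -1, 1.
Σ = − 4^1 + 4^3 = 60.
N = 60/3 = 20.

20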